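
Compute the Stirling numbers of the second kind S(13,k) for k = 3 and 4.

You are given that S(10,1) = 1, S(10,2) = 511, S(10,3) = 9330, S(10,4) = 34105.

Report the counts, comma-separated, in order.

r11: T_11,1=1×1+0=1; T_11,2=2×511+1=1023; T_11,3=3×9330+511=28501; T_11,4=4×34105+9330=145750
r12: T_12,2=2×1023+1=2047; T_12,3=3×28501+1023=86526; T_12,4=4×145750+28501=611501
r13: T_13,3=3×86526+2047=261625; T_13,4=4×611501+86526=2532530
Read S(13,3) = 261625, S(13,4) = 2532530.

261625, 2532530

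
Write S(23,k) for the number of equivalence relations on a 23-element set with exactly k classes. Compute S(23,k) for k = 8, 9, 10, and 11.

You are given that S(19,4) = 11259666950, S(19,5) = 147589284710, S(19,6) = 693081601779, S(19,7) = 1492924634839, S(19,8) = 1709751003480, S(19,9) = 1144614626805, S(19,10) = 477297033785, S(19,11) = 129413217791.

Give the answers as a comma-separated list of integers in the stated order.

9741955019900400, 12320068811796900, 9593401297313460, 4864251308951100

r20: T_20,5=5×147589284710+11259666950=749206090500; T_20,6=6×693081601779+147589284710=4306078895384; T_20,7=7×1492924634839+693081601779=11143554045652; T_20,8=8×1709751003480+1492924634839=15170932662679; T_20,9=9×1144614626805+1709751003480=12011282644725; T_20,10=10×477297033785+1144614626805=5917584964655; T_20,11=11×129413217791+477297033785=1900842429486
r21: T_21,6=6×4306078895384+749206090500=26585679462804; T_21,7=7×11143554045652+4306078895384=82310957214948; T_21,8=8×15170932662679+11143554045652=132511015347084; T_21,9=9×12011282644725+15170932662679=123272476465204; T_21,10=10×5917584964655+12011282644725=71187132291275; T_21,11=11×1900842429486+5917584964655=26826851689001
r22: T_22,7=7×82310957214948+26585679462804=602762379967440; T_22,8=8×132511015347084+82310957214948=1142399079991620; T_22,9=9×123272476465204+132511015347084=1241963303533920; T_22,10=10×71187132291275+123272476465204=835143799377954; T_22,11=11×26826851689001+71187132291275=366282500870286
r23: T_23,8=8×1142399079991620+602762379967440=9741955019900400; T_23,9=9×1241963303533920+1142399079991620=12320068811796900; T_23,10=10×835143799377954+1241963303533920=9593401297313460; T_23,11=11×366282500870286+835143799377954=4864251308951100
Read S(23,8) = 9741955019900400, S(23,9) = 12320068811796900, S(23,10) = 9593401297313460, S(23,11) = 4864251308951100.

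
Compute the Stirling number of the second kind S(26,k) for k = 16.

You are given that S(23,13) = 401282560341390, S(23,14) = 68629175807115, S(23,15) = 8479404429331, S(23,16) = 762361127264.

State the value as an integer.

12725877242482560

@24  (24,14):68629175807115·14+401282560341390→1362091021641000, (24,15):8479404429331·15+68629175807115→195820242247080, (24,16):762361127264·16+8479404429331→20677182465555
@25  (25,15):195820242247080·15+1362091021641000→4299394655347200, (25,16):20677182465555·16+195820242247080→526655161695960
@26  (26,16):526655161695960·16+4299394655347200→12725877242482560
Read S(26,16) = 12725877242482560.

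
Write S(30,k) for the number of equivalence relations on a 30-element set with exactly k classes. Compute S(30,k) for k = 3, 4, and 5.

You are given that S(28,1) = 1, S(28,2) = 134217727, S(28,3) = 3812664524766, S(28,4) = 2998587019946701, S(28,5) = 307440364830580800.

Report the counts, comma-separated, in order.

r29: T_29,2=2×134217727+1=268435455; T_29,3=3×3812664524766+134217727=11438127792025; T_29,4=4×2998587019946701+3812664524766=11998160744311570; T_29,5=5×307440364830580800+2998587019946701=1540200411172850701
r30: T_30,3=3×11438127792025+268435455=34314651811530; T_30,4=4×11998160744311570+11438127792025=48004081105038305; T_30,5=5×1540200411172850701+11998160744311570=7713000216608565075
Read S(30,3) = 34314651811530, S(30,4) = 48004081105038305, S(30,5) = 7713000216608565075.

34314651811530, 48004081105038305, 7713000216608565075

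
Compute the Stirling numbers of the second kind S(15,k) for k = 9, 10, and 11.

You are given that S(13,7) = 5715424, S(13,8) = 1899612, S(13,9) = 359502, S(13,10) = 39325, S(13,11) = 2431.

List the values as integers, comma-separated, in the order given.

@14  (14,8):1899612·8+5715424→20912320, (14,9):359502·9+1899612→5135130, (14,10):39325·10+359502→752752, (14,11):2431·11+39325→66066
@15  (15,9):5135130·9+20912320→67128490, (15,10):752752·10+5135130→12662650, (15,11):66066·11+752752→1479478
Read S(15,9) = 67128490, S(15,10) = 12662650, S(15,11) = 1479478.

67128490, 12662650, 1479478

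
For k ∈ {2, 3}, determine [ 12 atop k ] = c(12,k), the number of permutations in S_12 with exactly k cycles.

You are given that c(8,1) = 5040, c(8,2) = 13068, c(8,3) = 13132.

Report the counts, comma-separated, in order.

120543840, 150917976

@9  (9,1):5040·8+0→40320, (9,2):13068·8+5040→109584, (9,3):13132·8+13068→118124
@10  (10,1):40320·9+0→362880, (10,2):109584·9+40320→1026576, (10,3):118124·9+109584→1172700
@11  (11,1):362880·10+0→3628800, (11,2):1026576·10+362880→10628640, (11,3):1172700·10+1026576→12753576
@12  (12,2):10628640·11+3628800→120543840, (12,3):12753576·11+10628640→150917976
Read c(12,2) = 120543840, c(12,3) = 150917976.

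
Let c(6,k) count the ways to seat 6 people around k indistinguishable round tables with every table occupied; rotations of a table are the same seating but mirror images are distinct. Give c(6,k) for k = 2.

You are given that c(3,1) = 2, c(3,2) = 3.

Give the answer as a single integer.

@4  (4,1):2·3+0→6, (4,2):3·3+2→11
@5  (5,1):6·4+0→24, (5,2):11·4+6→50
@6  (6,2):50·5+24→274
Read c(6,2) = 274.

274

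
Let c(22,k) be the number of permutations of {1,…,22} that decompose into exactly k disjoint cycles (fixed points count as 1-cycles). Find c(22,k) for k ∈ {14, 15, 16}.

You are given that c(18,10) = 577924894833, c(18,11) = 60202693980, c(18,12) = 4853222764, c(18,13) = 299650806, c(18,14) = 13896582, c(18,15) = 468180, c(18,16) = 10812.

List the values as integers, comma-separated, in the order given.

27188611869881, 1599718388730, 75289668850

row 19: T[19][11]=18·60202693980+577924894833=1661573386473  T[19][12]=18·4853222764+60202693980=147560703732  T[19][13]=18·299650806+4853222764=10246937272  T[19][14]=18·13896582+299650806=549789282  T[19][15]=18·468180+13896582=22323822  T[19][16]=18·10812+468180=662796
row 20: T[20][12]=19·147560703732+1661573386473=4465226757381  T[20][13]=19·10246937272+147560703732=342252511900  T[20][14]=19·549789282+10246937272=20692933630  T[20][15]=19·22323822+549789282=973941900  T[20][16]=19·662796+22323822=34916946
row 21: T[21][13]=20·342252511900+4465226757381=11310276995381  T[21][14]=20·20692933630+342252511900=756111184500  T[21][15]=20·973941900+20692933630=40171771630  T[21][16]=20·34916946+973941900=1672280820
row 22: T[22][14]=21·756111184500+11310276995381=27188611869881  T[22][15]=21·40171771630+756111184500=1599718388730  T[22][16]=21·1672280820+40171771630=75289668850
Read c(22,14) = 27188611869881, c(22,15) = 1599718388730, c(22,16) = 75289668850.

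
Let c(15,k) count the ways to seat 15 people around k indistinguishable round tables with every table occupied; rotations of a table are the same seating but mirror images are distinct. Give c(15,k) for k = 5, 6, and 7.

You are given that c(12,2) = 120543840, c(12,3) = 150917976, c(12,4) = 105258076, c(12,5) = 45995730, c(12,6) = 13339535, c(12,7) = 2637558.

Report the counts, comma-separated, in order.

i=13: T(13,3)=120543840+12·150917976=1931559552 | T(13,4)=150917976+12·105258076=1414014888 | T(13,5)=105258076+12·45995730=657206836 | T(13,6)=45995730+12·13339535=206070150 | T(13,7)=13339535+12·2637558=44990231
i=14: T(14,4)=1931559552+13·1414014888=20313753096 | T(14,5)=1414014888+13·657206836=9957703756 | T(14,6)=657206836+13·206070150=3336118786 | T(14,7)=206070150+13·44990231=790943153
i=15: T(15,5)=20313753096+14·9957703756=159721605680 | T(15,6)=9957703756+14·3336118786=56663366760 | T(15,7)=3336118786+14·790943153=14409322928
Read c(15,5) = 159721605680, c(15,6) = 56663366760, c(15,7) = 14409322928.

159721605680, 56663366760, 14409322928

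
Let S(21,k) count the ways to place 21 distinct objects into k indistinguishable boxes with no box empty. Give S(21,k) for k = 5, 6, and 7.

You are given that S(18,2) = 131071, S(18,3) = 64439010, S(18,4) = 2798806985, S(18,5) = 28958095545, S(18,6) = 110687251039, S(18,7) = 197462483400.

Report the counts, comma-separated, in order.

3791262568401, 26585679462804, 82310957214948

@19  (19,3):64439010·3+131071→193448101, (19,4):2798806985·4+64439010→11259666950, (19,5):28958095545·5+2798806985→147589284710, (19,6):110687251039·6+28958095545→693081601779, (19,7):197462483400·7+110687251039→1492924634839
@20  (20,4):11259666950·4+193448101→45232115901, (20,5):147589284710·5+11259666950→749206090500, (20,6):693081601779·6+147589284710→4306078895384, (20,7):1492924634839·7+693081601779→11143554045652
@21  (21,5):749206090500·5+45232115901→3791262568401, (21,6):4306078895384·6+749206090500→26585679462804, (21,7):11143554045652·7+4306078895384→82310957214948
Read S(21,5) = 3791262568401, S(21,6) = 26585679462804, S(21,7) = 82310957214948.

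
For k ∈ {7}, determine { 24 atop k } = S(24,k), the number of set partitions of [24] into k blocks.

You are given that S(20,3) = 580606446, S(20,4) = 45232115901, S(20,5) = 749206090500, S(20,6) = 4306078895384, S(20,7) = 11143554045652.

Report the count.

31677463851804540

row 21: T[21][4]=4·45232115901+580606446=181509070050  T[21][5]=5·749206090500+45232115901=3791262568401  T[21][6]=6·4306078895384+749206090500=26585679462804  T[21][7]=7·11143554045652+4306078895384=82310957214948
row 22: T[22][5]=5·3791262568401+181509070050=19137821912055  T[22][6]=6·26585679462804+3791262568401=163305339345225  T[22][7]=7·82310957214948+26585679462804=602762379967440
row 23: T[23][6]=6·163305339345225+19137821912055=998969857983405  T[23][7]=7·602762379967440+163305339345225=4382641999117305
row 24: T[24][7]=7·4382641999117305+998969857983405=31677463851804540
Read S(24,7) = 31677463851804540.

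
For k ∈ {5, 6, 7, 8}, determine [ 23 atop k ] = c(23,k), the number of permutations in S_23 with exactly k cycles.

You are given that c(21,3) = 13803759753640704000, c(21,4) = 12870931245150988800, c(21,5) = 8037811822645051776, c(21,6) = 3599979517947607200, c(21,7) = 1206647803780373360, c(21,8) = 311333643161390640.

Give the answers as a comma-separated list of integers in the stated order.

i=22: T(22,4)=13803759753640704000+21·12870931245150988800=284093315901811468800 | T(22,5)=12870931245150988800+21·8037811822645051776=181664979520697076096 | T(22,6)=8037811822645051776+21·3599979517947607200=83637381699544802976 | T(22,7)=3599979517947607200+21·1206647803780373360=28939583397335447760 | T(22,8)=1206647803780373360+21·311333643161390640=7744654310169576800
i=23: T(23,5)=284093315901811468800+22·181664979520697076096=4280722865357147142912 | T(23,6)=181664979520697076096+22·83637381699544802976=2021687376910682741568 | T(23,7)=83637381699544802976+22·28939583397335447760=720308216440924653696 | T(23,8)=28939583397335447760+22·7744654310169576800=199321978221066137360
Read c(23,5) = 4280722865357147142912, c(23,6) = 2021687376910682741568, c(23,7) = 720308216440924653696, c(23,8) = 199321978221066137360.

4280722865357147142912, 2021687376910682741568, 720308216440924653696, 199321978221066137360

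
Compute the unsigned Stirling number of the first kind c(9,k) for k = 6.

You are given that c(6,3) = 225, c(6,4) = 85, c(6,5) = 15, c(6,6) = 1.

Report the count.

4536

[7] T[7,4]:6*85+225=735 · T[7,5]:6*15+85=175 · T[7,6]:6*1+15=21
[8] T[8,5]:7*175+735=1960 · T[8,6]:7*21+175=322
[9] T[9,6]:8*322+1960=4536
Read c(9,6) = 4536.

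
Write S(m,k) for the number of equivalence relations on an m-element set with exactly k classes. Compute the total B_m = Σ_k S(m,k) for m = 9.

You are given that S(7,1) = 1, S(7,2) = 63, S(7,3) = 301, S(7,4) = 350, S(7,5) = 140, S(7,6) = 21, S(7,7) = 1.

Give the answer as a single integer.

21147

[8] T[8,1]:1*1+0=1 · T[8,2]:2*63+1=127 · T[8,3]:3*301+63=966 · T[8,4]:4*350+301=1701 · T[8,5]:5*140+350=1050 · T[8,6]:6*21+140=266 · T[8,7]:7*1+21=28 · T[8,8]:8*0+1=1
[9] T[9,1]:1*1+0=1 · T[9,2]:2*127+1=255 · T[9,3]:3*966+127=3025 · T[9,4]:4*1701+966=7770 · T[9,5]:5*1050+1701=6951 · T[9,6]:6*266+1050=2646 · T[9,7]:7*28+266=462 · T[9,8]:8*1+28=36 · T[9,9]:9*0+1=1
B_9 = ΣS(9,k) = 1+255+3025+7770+6951+2646+462+36+1 = 21147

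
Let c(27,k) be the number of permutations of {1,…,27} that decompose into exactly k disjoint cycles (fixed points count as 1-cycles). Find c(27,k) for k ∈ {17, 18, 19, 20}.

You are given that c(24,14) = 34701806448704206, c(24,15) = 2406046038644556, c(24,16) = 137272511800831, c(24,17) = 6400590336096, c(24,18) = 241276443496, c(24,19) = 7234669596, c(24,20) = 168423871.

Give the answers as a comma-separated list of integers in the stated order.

[25] T[25,15]:24*2406046038644556+34701806448704206=92446911376173550 · T[25,16]:24*137272511800831+2406046038644556=5700586321864500 · T[25,17]:24*6400590336096+137272511800831=290886679867135 · T[25,18]:24*241276443496+6400590336096=12191224980000 · T[25,19]:24*7234669596+241276443496=414908513800 · T[25,20]:24*168423871+7234669596=11276842500
[26] T[26,16]:25*5700586321864500+92446911376173550=234961569422786050 · T[26,17]:25*290886679867135+5700586321864500=12972753318542875 · T[26,18]:25*12191224980000+290886679867135=595667304367135 · T[26,19]:25*414908513800+12191224980000=22563937825000 · T[26,20]:25*11276842500+414908513800=696829576300
[27] T[27,17]:26*12972753318542875+234961569422786050=572253155704900800 · T[27,18]:26*595667304367135+12972753318542875=28460103232088385 · T[27,19]:26*22563937825000+595667304367135=1182329687817135 · T[27,20]:26*696829576300+22563937825000=40681506808800
Read c(27,17) = 572253155704900800, c(27,18) = 28460103232088385, c(27,19) = 1182329687817135, c(27,20) = 40681506808800.

572253155704900800, 28460103232088385, 1182329687817135, 40681506808800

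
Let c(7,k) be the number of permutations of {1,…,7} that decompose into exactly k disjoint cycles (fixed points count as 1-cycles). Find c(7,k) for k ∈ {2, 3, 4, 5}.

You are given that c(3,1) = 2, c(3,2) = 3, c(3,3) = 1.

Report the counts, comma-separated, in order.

[4] T[4,1]:3*2+0=6 · T[4,2]:3*3+2=11 · T[4,3]:3*1+3=6 · T[4,4]:3*0+1=1
[5] T[5,1]:4*6+0=24 · T[5,2]:4*11+6=50 · T[5,3]:4*6+11=35 · T[5,4]:4*1+6=10 · T[5,5]:4*0+1=1
[6] T[6,1]:5*24+0=120 · T[6,2]:5*50+24=274 · T[6,3]:5*35+50=225 · T[6,4]:5*10+35=85 · T[6,5]:5*1+10=15
[7] T[7,2]:6*274+120=1764 · T[7,3]:6*225+274=1624 · T[7,4]:6*85+225=735 · T[7,5]:6*15+85=175
Read c(7,2) = 1764, c(7,3) = 1624, c(7,4) = 735, c(7,5) = 175.

1764, 1624, 735, 175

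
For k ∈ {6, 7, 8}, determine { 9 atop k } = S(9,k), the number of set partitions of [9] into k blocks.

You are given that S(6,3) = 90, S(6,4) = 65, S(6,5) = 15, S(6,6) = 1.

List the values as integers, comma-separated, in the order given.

2646, 462, 36

r7: T_7,4=4×65+90=350; T_7,5=5×15+65=140; T_7,6=6×1+15=21; T_7,7=7×0+1=1
r8: T_8,5=5×140+350=1050; T_8,6=6×21+140=266; T_8,7=7×1+21=28; T_8,8=8×0+1=1
r9: T_9,6=6×266+1050=2646; T_9,7=7×28+266=462; T_9,8=8×1+28=36
Read S(9,6) = 2646, S(9,7) = 462, S(9,8) = 36.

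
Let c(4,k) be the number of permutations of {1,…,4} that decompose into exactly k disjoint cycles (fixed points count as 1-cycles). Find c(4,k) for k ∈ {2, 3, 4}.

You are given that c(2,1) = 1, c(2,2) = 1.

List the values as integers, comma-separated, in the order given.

11, 6, 1

i=3: T(3,1)=0+2·1=2 | T(3,2)=1+2·1=3 | T(3,3)=1+2·0=1
i=4: T(4,2)=2+3·3=11 | T(4,3)=3+3·1=6 | T(4,4)=1+3·0=1
Read c(4,2) = 11, c(4,3) = 6, c(4,4) = 1.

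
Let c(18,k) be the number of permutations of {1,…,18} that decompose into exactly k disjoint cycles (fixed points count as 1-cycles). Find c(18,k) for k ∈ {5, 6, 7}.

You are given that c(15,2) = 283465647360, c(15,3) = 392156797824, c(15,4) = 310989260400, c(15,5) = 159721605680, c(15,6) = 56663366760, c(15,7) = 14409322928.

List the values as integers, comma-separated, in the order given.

909299905844112, 369012649234384, 110228466184200

[16] T[16,3]:15*392156797824+283465647360=6165817614720 · T[16,4]:15*310989260400+392156797824=5056995703824 · T[16,5]:15*159721605680+310989260400=2706813345600 · T[16,6]:15*56663366760+159721605680=1009672107080 · T[16,7]:15*14409322928+56663366760=272803210680
[17] T[17,4]:16*5056995703824+6165817614720=87077748875904 · T[17,5]:16*2706813345600+5056995703824=48366009233424 · T[17,6]:16*1009672107080+2706813345600=18861567058880 · T[17,7]:16*272803210680+1009672107080=5374523477960
[18] T[18,5]:17*48366009233424+87077748875904=909299905844112 · T[18,6]:17*18861567058880+48366009233424=369012649234384 · T[18,7]:17*5374523477960+18861567058880=110228466184200
Read c(18,5) = 909299905844112, c(18,6) = 369012649234384, c(18,7) = 110228466184200.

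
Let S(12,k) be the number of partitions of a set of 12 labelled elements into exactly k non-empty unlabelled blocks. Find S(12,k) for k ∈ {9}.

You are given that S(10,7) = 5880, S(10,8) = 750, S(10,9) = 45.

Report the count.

@11  (11,8):750·8+5880→11880, (11,9):45·9+750→1155
@12  (12,9):1155·9+11880→22275
Read S(12,9) = 22275.

22275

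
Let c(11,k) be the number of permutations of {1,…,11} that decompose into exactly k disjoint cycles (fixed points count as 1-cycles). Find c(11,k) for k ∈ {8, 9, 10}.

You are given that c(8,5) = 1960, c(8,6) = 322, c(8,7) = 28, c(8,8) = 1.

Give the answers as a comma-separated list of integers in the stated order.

r9: T_9,6=8×322+1960=4536; T_9,7=8×28+322=546; T_9,8=8×1+28=36; T_9,9=8×0+1=1
r10: T_10,7=9×546+4536=9450; T_10,8=9×36+546=870; T_10,9=9×1+36=45; T_10,10=9×0+1=1
r11: T_11,8=10×870+9450=18150; T_11,9=10×45+870=1320; T_11,10=10×1+45=55
Read c(11,8) = 18150, c(11,9) = 1320, c(11,10) = 55.

18150, 1320, 55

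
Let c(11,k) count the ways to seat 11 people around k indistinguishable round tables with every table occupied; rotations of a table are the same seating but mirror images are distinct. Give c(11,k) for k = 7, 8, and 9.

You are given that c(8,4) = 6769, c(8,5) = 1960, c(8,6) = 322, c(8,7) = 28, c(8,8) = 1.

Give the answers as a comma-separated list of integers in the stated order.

157773, 18150, 1320

i=9: T(9,5)=6769+8·1960=22449 | T(9,6)=1960+8·322=4536 | T(9,7)=322+8·28=546 | T(9,8)=28+8·1=36 | T(9,9)=1+8·0=1
i=10: T(10,6)=22449+9·4536=63273 | T(10,7)=4536+9·546=9450 | T(10,8)=546+9·36=870 | T(10,9)=36+9·1=45
i=11: T(11,7)=63273+10·9450=157773 | T(11,8)=9450+10·870=18150 | T(11,9)=870+10·45=1320
Read c(11,7) = 157773, c(11,8) = 18150, c(11,9) = 1320.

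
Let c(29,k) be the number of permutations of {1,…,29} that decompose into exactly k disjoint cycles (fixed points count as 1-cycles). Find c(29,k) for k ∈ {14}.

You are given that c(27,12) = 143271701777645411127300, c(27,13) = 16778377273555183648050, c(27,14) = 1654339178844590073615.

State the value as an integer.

2316762871029690607422990

i=28: T(28,13)=143271701777645411127300+27·16778377273555183648050=596287888163635369624650 | T(28,14)=16778377273555183648050+27·1654339178844590073615=61445535102359115635655
i=29: T(29,14)=596287888163635369624650+28·61445535102359115635655=2316762871029690607422990
Read c(29,14) = 2316762871029690607422990.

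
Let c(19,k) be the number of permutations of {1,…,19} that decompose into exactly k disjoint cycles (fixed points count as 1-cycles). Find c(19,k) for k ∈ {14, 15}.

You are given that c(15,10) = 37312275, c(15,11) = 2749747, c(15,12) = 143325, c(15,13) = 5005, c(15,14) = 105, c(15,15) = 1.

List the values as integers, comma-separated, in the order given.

549789282, 22323822

i=16: T(16,11)=37312275+15·2749747=78558480 | T(16,12)=2749747+15·143325=4899622 | T(16,13)=143325+15·5005=218400 | T(16,14)=5005+15·105=6580 | T(16,15)=105+15·1=120
i=17: T(17,12)=78558480+16·4899622=156952432 | T(17,13)=4899622+16·218400=8394022 | T(17,14)=218400+16·6580=323680 | T(17,15)=6580+16·120=8500
i=18: T(18,13)=156952432+17·8394022=299650806 | T(18,14)=8394022+17·323680=13896582 | T(18,15)=323680+17·8500=468180
i=19: T(19,14)=299650806+18·13896582=549789282 | T(19,15)=13896582+18·468180=22323822
Read c(19,14) = 549789282, c(19,15) = 22323822.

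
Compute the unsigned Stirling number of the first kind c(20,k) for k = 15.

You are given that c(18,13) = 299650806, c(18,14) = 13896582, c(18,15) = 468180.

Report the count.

973941900

@19  (19,14):13896582·18+299650806→549789282, (19,15):468180·18+13896582→22323822
@20  (20,15):22323822·19+549789282→973941900
Read c(20,15) = 973941900.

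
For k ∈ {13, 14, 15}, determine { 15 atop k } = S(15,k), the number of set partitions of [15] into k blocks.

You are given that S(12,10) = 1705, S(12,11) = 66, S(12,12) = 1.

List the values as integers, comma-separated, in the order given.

4550, 105, 1

[13] T[13,11]:11*66+1705=2431 · T[13,12]:12*1+66=78 · T[13,13]:13*0+1=1
[14] T[14,12]:12*78+2431=3367 · T[14,13]:13*1+78=91 · T[14,14]:14*0+1=1
[15] T[15,13]:13*91+3367=4550 · T[15,14]:14*1+91=105 · T[15,15]:15*0+1=1
Read S(15,13) = 4550, S(15,14) = 105, S(15,15) = 1.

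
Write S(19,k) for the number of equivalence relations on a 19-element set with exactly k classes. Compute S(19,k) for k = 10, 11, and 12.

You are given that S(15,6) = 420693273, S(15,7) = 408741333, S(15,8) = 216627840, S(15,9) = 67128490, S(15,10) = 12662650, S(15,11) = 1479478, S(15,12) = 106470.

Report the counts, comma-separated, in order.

477297033785, 129413217791, 23466951300

@16  (16,7):408741333·7+420693273→3281882604, (16,8):216627840·8+408741333→2141764053, (16,9):67128490·9+216627840→820784250, (16,10):12662650·10+67128490→193754990, (16,11):1479478·11+12662650→28936908, (16,12):106470·12+1479478→2757118
@17  (17,8):2141764053·8+3281882604→20415995028, (17,9):820784250·9+2141764053→9528822303, (17,10):193754990·10+820784250→2758334150, (17,11):28936908·11+193754990→512060978, (17,12):2757118·12+28936908→62022324
@18  (18,9):9528822303·9+20415995028→106175395755, (18,10):2758334150·10+9528822303→37112163803, (18,11):512060978·11+2758334150→8391004908, (18,12):62022324·12+512060978→1256328866
@19  (19,10):37112163803·10+106175395755→477297033785, (19,11):8391004908·11+37112163803→129413217791, (19,12):1256328866·12+8391004908→23466951300
Read S(19,10) = 477297033785, S(19,11) = 129413217791, S(19,12) = 23466951300.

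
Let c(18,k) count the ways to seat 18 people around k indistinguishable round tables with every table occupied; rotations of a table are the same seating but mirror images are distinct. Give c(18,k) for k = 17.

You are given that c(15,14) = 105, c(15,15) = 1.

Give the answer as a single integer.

153

i=16: T(16,15)=105+15·1=120 | T(16,16)=1+15·0=1
i=17: T(17,16)=120+16·1=136 | T(17,17)=1+16·0=1
i=18: T(18,17)=136+17·1=153
Read c(18,17) = 153.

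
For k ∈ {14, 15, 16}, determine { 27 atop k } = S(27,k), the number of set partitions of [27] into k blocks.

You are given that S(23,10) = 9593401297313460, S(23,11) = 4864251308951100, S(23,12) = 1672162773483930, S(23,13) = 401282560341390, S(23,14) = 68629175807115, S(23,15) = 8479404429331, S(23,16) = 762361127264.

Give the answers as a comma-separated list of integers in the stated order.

8541149231801585700, 1834634071262848260, 294063066070824960

r24: T_24,11=11×4864251308951100+9593401297313460=63100165695775560; T_24,12=12×1672162773483930+4864251308951100=24930204590758260; T_24,13=13×401282560341390+1672162773483930=6888836057922000; T_24,14=14×68629175807115+401282560341390=1362091021641000; T_24,15=15×8479404429331+68629175807115=195820242247080; T_24,16=16×762361127264+8479404429331=20677182465555
r25: T_25,12=12×24930204590758260+63100165695775560=362262620784874680; T_25,13=13×6888836057922000+24930204590758260=114485073343744260; T_25,14=14×1362091021641000+6888836057922000=25958110360896000; T_25,15=15×195820242247080+1362091021641000=4299394655347200; T_25,16=16×20677182465555+195820242247080=526655161695960
r26: T_26,13=13×114485073343744260+362262620784874680=1850568574253550060; T_26,14=14×25958110360896000+114485073343744260=477898618396288260; T_26,15=15×4299394655347200+25958110360896000=90449030191104000; T_26,16=16×526655161695960+4299394655347200=12725877242482560
r27: T_27,14=14×477898618396288260+1850568574253550060=8541149231801585700; T_27,15=15×90449030191104000+477898618396288260=1834634071262848260; T_27,16=16×12725877242482560+90449030191104000=294063066070824960
Read S(27,14) = 8541149231801585700, S(27,15) = 1834634071262848260, S(27,16) = 294063066070824960.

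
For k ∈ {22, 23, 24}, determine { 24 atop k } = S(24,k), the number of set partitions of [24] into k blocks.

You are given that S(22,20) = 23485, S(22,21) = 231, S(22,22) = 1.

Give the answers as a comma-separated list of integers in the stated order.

33902, 276, 1

[23] T[23,21]:21*231+23485=28336 · T[23,22]:22*1+231=253 · T[23,23]:23*0+1=1
[24] T[24,22]:22*253+28336=33902 · T[24,23]:23*1+253=276 · T[24,24]:24*0+1=1
Read S(24,22) = 33902, S(24,23) = 276, S(24,24) = 1.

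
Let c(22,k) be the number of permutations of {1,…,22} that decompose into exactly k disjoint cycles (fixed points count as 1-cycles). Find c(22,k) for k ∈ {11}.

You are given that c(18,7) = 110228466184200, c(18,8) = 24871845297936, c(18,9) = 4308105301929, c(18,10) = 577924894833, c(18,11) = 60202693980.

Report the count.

37600535086859745

i=19: T(19,8)=110228466184200+18·24871845297936=557921681547048 | T(19,9)=24871845297936+18·4308105301929=102417740732658 | T(19,10)=4308105301929+18·577924894833=14710753408923 | T(19,11)=577924894833+18·60202693980=1661573386473
i=20: T(20,9)=557921681547048+19·102417740732658=2503858755467550 | T(20,10)=102417740732658+19·14710753408923=381922055502195 | T(20,11)=14710753408923+19·1661573386473=46280647751910
i=21: T(21,10)=2503858755467550+20·381922055502195=10142299865511450 | T(21,11)=381922055502195+20·46280647751910=1307535010540395
i=22: T(22,11)=10142299865511450+21·1307535010540395=37600535086859745
Read c(22,11) = 37600535086859745.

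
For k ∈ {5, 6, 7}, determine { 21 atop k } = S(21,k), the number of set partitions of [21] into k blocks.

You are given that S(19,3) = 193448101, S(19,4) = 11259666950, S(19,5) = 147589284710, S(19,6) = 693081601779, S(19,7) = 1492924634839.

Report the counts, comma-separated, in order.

3791262568401, 26585679462804, 82310957214948

@20  (20,4):11259666950·4+193448101→45232115901, (20,5):147589284710·5+11259666950→749206090500, (20,6):693081601779·6+147589284710→4306078895384, (20,7):1492924634839·7+693081601779→11143554045652
@21  (21,5):749206090500·5+45232115901→3791262568401, (21,6):4306078895384·6+749206090500→26585679462804, (21,7):11143554045652·7+4306078895384→82310957214948
Read S(21,5) = 3791262568401, S(21,6) = 26585679462804, S(21,7) = 82310957214948.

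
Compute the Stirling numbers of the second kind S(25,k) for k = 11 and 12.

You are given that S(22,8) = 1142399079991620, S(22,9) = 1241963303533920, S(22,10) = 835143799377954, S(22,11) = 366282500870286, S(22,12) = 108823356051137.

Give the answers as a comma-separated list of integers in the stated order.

802355904438462660, 362262620784874680

r23: T_23,9=9×1241963303533920+1142399079991620=12320068811796900; T_23,10=10×835143799377954+1241963303533920=9593401297313460; T_23,11=11×366282500870286+835143799377954=4864251308951100; T_23,12=12×108823356051137+366282500870286=1672162773483930
r24: T_24,10=10×9593401297313460+12320068811796900=108254081784931500; T_24,11=11×4864251308951100+9593401297313460=63100165695775560; T_24,12=12×1672162773483930+4864251308951100=24930204590758260
r25: T_25,11=11×63100165695775560+108254081784931500=802355904438462660; T_25,12=12×24930204590758260+63100165695775560=362262620784874680
Read S(25,11) = 802355904438462660, S(25,12) = 362262620784874680.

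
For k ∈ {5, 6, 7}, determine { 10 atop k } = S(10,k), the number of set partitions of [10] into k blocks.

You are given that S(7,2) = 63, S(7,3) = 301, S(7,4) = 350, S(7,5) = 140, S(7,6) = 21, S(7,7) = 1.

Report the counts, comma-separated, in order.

42525, 22827, 5880

r8: T_8,3=3×301+63=966; T_8,4=4×350+301=1701; T_8,5=5×140+350=1050; T_8,6=6×21+140=266; T_8,7=7×1+21=28
r9: T_9,4=4×1701+966=7770; T_9,5=5×1050+1701=6951; T_9,6=6×266+1050=2646; T_9,7=7×28+266=462
r10: T_10,5=5×6951+7770=42525; T_10,6=6×2646+6951=22827; T_10,7=7×462+2646=5880
Read S(10,5) = 42525, S(10,6) = 22827, S(10,7) = 5880.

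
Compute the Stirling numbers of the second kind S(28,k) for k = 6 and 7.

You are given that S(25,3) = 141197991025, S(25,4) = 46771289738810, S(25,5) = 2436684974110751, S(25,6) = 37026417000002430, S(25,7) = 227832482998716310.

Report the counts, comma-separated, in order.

8220146115188676396, 82892803728383735268

row 26: T[26][4]=4·46771289738810+141197991025=187226356946265  T[26][5]=5·2436684974110751+46771289738810=12230196160292565  T[26][6]=6·37026417000002430+2436684974110751=224595186974125331  T[26][7]=7·227832482998716310+37026417000002430=1631853797991016600
row 27: T[27][5]=5·12230196160292565+187226356946265=61338207158409090  T[27][6]=6·224595186974125331+12230196160292565=1359801318005044551  T[27][7]=7·1631853797991016600+224595186974125331=11647571772911241531
row 28: T[28][6]=6·1359801318005044551+61338207158409090=8220146115188676396  T[28][7]=7·11647571772911241531+1359801318005044551=82892803728383735268
Read S(28,6) = 8220146115188676396, S(28,7) = 82892803728383735268.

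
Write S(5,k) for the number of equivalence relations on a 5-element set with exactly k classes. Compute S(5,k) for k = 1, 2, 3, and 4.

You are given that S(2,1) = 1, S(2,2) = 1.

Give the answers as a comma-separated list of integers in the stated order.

[3] T[3,1]:1*1+0=1 · T[3,2]:2*1+1=3 · T[3,3]:3*0+1=1
[4] T[4,1]:1*1+0=1 · T[4,2]:2*3+1=7 · T[4,3]:3*1+3=6 · T[4,4]:4*0+1=1
[5] T[5,1]:1*1+0=1 · T[5,2]:2*7+1=15 · T[5,3]:3*6+7=25 · T[5,4]:4*1+6=10
Read S(5,1) = 1, S(5,2) = 15, S(5,3) = 25, S(5,4) = 10.

1, 15, 25, 10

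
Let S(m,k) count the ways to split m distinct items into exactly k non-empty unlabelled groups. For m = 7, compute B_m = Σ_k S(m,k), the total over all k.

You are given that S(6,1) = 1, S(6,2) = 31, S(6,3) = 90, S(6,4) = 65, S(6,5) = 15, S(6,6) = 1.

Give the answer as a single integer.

877

@7  (7,1):1·1+0→1, (7,2):31·2+1→63, (7,3):90·3+31→301, (7,4):65·4+90→350, (7,5):15·5+65→140, (7,6):1·6+15→21, (7,7):0·7+1→1
B_7 = ΣS(7,k) = 1+63+301+350+140+21+1 = 877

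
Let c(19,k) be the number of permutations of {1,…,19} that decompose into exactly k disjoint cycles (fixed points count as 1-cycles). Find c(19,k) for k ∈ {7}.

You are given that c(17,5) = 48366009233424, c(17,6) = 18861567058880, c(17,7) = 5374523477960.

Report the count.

r18: T_18,6=17×18861567058880+48366009233424=369012649234384; T_18,7=17×5374523477960+18861567058880=110228466184200
r19: T_19,7=18×110228466184200+369012649234384=2353125040549984
Read c(19,7) = 2353125040549984.

2353125040549984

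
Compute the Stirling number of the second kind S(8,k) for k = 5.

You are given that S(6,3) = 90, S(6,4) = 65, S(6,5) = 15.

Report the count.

1050

@7  (7,4):65·4+90→350, (7,5):15·5+65→140
@8  (8,5):140·5+350→1050
Read S(8,5) = 1050.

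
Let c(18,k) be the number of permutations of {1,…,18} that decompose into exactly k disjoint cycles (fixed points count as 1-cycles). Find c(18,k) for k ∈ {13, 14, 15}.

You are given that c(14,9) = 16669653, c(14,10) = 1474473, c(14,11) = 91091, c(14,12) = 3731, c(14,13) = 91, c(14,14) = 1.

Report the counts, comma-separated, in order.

row 15: T[15][10]=14·1474473+16669653=37312275  T[15][11]=14·91091+1474473=2749747  T[15][12]=14·3731+91091=143325  T[15][13]=14·91+3731=5005  T[15][14]=14·1+91=105  T[15][15]=14·0+1=1
row 16: T[16][11]=15·2749747+37312275=78558480  T[16][12]=15·143325+2749747=4899622  T[16][13]=15·5005+143325=218400  T[16][14]=15·105+5005=6580  T[16][15]=15·1+105=120
row 17: T[17][12]=16·4899622+78558480=156952432  T[17][13]=16·218400+4899622=8394022  T[17][14]=16·6580+218400=323680  T[17][15]=16·120+6580=8500
row 18: T[18][13]=17·8394022+156952432=299650806  T[18][14]=17·323680+8394022=13896582  T[18][15]=17·8500+323680=468180
Read c(18,13) = 299650806, c(18,14) = 13896582, c(18,15) = 468180.

299650806, 13896582, 468180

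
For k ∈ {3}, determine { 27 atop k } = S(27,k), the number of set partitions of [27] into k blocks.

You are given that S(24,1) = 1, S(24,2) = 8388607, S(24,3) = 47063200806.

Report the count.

1270865805301

row 25: T[25][1]=1·1+0=1  T[25][2]=2·8388607+1=16777215  T[25][3]=3·47063200806+8388607=141197991025
row 26: T[26][2]=2·16777215+1=33554431  T[26][3]=3·141197991025+16777215=423610750290
row 27: T[27][3]=3·423610750290+33554431=1270865805301
Read S(27,3) = 1270865805301.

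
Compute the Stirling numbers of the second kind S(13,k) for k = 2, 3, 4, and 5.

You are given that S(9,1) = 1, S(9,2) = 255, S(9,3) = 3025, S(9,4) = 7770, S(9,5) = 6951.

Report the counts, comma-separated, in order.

[10] T[10,1]:1*1+0=1 · T[10,2]:2*255+1=511 · T[10,3]:3*3025+255=9330 · T[10,4]:4*7770+3025=34105 · T[10,5]:5*6951+7770=42525
[11] T[11,1]:1*1+0=1 · T[11,2]:2*511+1=1023 · T[11,3]:3*9330+511=28501 · T[11,4]:4*34105+9330=145750 · T[11,5]:5*42525+34105=246730
[12] T[12,1]:1*1+0=1 · T[12,2]:2*1023+1=2047 · T[12,3]:3*28501+1023=86526 · T[12,4]:4*145750+28501=611501 · T[12,5]:5*246730+145750=1379400
[13] T[13,2]:2*2047+1=4095 · T[13,3]:3*86526+2047=261625 · T[13,4]:4*611501+86526=2532530 · T[13,5]:5*1379400+611501=7508501
Read S(13,2) = 4095, S(13,3) = 261625, S(13,4) = 2532530, S(13,5) = 7508501.

4095, 261625, 2532530, 7508501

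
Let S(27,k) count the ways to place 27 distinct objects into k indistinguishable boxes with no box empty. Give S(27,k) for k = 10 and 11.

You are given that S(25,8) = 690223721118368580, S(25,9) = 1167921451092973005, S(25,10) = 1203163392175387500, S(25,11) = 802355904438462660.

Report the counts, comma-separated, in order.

r26: T_26,9=9×1167921451092973005+690223721118368580=11201516780955125625; T_26,10=10×1203163392175387500+1167921451092973005=13199555372846848005; T_26,11=11×802355904438462660+1203163392175387500=10029078340998476760
r27: T_27,10=10×13199555372846848005+11201516780955125625=143197070509423605675; T_27,11=11×10029078340998476760+13199555372846848005=123519417123830092365
Read S(27,10) = 143197070509423605675, S(27,11) = 123519417123830092365.

143197070509423605675, 123519417123830092365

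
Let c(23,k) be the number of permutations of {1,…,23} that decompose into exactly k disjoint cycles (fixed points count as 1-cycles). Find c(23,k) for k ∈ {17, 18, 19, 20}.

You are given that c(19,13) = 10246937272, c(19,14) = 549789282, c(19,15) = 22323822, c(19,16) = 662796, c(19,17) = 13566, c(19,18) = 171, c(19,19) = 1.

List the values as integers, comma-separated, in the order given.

136717357942, 4546047198, 116896626, 2240315

@20  (20,14):549789282·19+10246937272→20692933630, (20,15):22323822·19+549789282→973941900, (20,16):662796·19+22323822→34916946, (20,17):13566·19+662796→920550, (20,18):171·19+13566→16815, (20,19):1·19+171→190, (20,20):0·19+1→1
@21  (21,15):973941900·20+20692933630→40171771630, (21,16):34916946·20+973941900→1672280820, (21,17):920550·20+34916946→53327946, (21,18):16815·20+920550→1256850, (21,19):190·20+16815→20615, (21,20):1·20+190→210
@22  (22,16):1672280820·21+40171771630→75289668850, (22,17):53327946·21+1672280820→2792167686, (22,18):1256850·21+53327946→79721796, (22,19):20615·21+1256850→1689765, (22,20):210·21+20615→25025
@23  (23,17):2792167686·22+75289668850→136717357942, (23,18):79721796·22+2792167686→4546047198, (23,19):1689765·22+79721796→116896626, (23,20):25025·22+1689765→2240315
Read c(23,17) = 136717357942, c(23,18) = 4546047198, c(23,19) = 116896626, c(23,20) = 2240315.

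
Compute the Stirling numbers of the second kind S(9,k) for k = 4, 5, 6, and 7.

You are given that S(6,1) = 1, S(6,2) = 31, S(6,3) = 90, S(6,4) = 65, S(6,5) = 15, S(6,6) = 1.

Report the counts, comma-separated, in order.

row 7: T[7][2]=2·31+1=63  T[7][3]=3·90+31=301  T[7][4]=4·65+90=350  T[7][5]=5·15+65=140  T[7][6]=6·1+15=21  T[7][7]=7·0+1=1
row 8: T[8][3]=3·301+63=966  T[8][4]=4·350+301=1701  T[8][5]=5·140+350=1050  T[8][6]=6·21+140=266  T[8][7]=7·1+21=28
row 9: T[9][4]=4·1701+966=7770  T[9][5]=5·1050+1701=6951  T[9][6]=6·266+1050=2646  T[9][7]=7·28+266=462
Read S(9,4) = 7770, S(9,5) = 6951, S(9,6) = 2646, S(9,7) = 462.

7770, 6951, 2646, 462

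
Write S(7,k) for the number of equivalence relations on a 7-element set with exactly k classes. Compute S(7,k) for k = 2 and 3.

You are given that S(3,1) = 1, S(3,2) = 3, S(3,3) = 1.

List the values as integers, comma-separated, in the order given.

[4] T[4,1]:1*1+0=1 · T[4,2]:2*3+1=7 · T[4,3]:3*1+3=6
[5] T[5,1]:1*1+0=1 · T[5,2]:2*7+1=15 · T[5,3]:3*6+7=25
[6] T[6,1]:1*1+0=1 · T[6,2]:2*15+1=31 · T[6,3]:3*25+15=90
[7] T[7,2]:2*31+1=63 · T[7,3]:3*90+31=301
Read S(7,2) = 63, S(7,3) = 301.

63, 301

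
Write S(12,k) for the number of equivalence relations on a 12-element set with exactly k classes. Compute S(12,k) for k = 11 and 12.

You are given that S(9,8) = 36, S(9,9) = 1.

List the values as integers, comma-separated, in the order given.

i=10: T(10,9)=36+9·1=45 | T(10,10)=1+10·0=1
i=11: T(11,10)=45+10·1=55 | T(11,11)=1+11·0=1
i=12: T(12,11)=55+11·1=66 | T(12,12)=1+12·0=1
Read S(12,11) = 66, S(12,12) = 1.

66, 1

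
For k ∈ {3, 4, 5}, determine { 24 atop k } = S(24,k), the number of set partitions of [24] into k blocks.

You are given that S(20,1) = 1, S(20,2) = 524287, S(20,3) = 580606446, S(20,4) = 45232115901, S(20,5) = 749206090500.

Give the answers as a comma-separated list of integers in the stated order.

[21] T[21,1]:1*1+0=1 · T[21,2]:2*524287+1=1048575 · T[21,3]:3*580606446+524287=1742343625 · T[21,4]:4*45232115901+580606446=181509070050 · T[21,5]:5*749206090500+45232115901=3791262568401
[22] T[22,1]:1*1+0=1 · T[22,2]:2*1048575+1=2097151 · T[22,3]:3*1742343625+1048575=5228079450 · T[22,4]:4*181509070050+1742343625=727778623825 · T[22,5]:5*3791262568401+181509070050=19137821912055
[23] T[23,2]:2*2097151+1=4194303 · T[23,3]:3*5228079450+2097151=15686335501 · T[23,4]:4*727778623825+5228079450=2916342574750 · T[23,5]:5*19137821912055+727778623825=96416888184100
[24] T[24,3]:3*15686335501+4194303=47063200806 · T[24,4]:4*2916342574750+15686335501=11681056634501 · T[24,5]:5*96416888184100+2916342574750=485000783495250
Read S(24,3) = 47063200806, S(24,4) = 11681056634501, S(24,5) = 485000783495250.

47063200806, 11681056634501, 485000783495250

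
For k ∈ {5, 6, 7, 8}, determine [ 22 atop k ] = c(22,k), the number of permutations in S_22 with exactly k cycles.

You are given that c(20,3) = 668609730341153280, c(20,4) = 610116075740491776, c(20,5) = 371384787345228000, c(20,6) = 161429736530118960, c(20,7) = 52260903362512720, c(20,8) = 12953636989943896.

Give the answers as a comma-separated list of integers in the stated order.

row 21: T[21][4]=20·610116075740491776+668609730341153280=12870931245150988800  T[21][5]=20·371384787345228000+610116075740491776=8037811822645051776  T[21][6]=20·161429736530118960+371384787345228000=3599979517947607200  T[21][7]=20·52260903362512720+161429736530118960=1206647803780373360  T[21][8]=20·12953636989943896+52260903362512720=311333643161390640
row 22: T[22][5]=21·8037811822645051776+12870931245150988800=181664979520697076096  T[22][6]=21·3599979517947607200+8037811822645051776=83637381699544802976  T[22][7]=21·1206647803780373360+3599979517947607200=28939583397335447760  T[22][8]=21·311333643161390640+1206647803780373360=7744654310169576800
Read c(22,5) = 181664979520697076096, c(22,6) = 83637381699544802976, c(22,7) = 28939583397335447760, c(22,8) = 7744654310169576800.

181664979520697076096, 83637381699544802976, 28939583397335447760, 7744654310169576800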